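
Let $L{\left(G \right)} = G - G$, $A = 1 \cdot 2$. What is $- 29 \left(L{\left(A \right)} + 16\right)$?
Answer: $-464$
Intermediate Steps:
$A = 2$
$L{\left(G \right)} = 0$
$- 29 \left(L{\left(A \right)} + 16\right) = - 29 \left(0 + 16\right) = \left(-29\right) 16 = -464$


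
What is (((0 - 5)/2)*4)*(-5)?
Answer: 50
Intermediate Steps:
(((0 - 5)/2)*4)*(-5) = (-5*½*4)*(-5) = -5/2*4*(-5) = -10*(-5) = 50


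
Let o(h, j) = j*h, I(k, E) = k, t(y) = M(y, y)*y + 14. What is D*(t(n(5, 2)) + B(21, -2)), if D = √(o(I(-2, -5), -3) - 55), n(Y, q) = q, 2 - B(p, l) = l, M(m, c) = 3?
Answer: 168*I ≈ 168.0*I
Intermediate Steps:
B(p, l) = 2 - l
t(y) = 14 + 3*y (t(y) = 3*y + 14 = 14 + 3*y)
o(h, j) = h*j
D = 7*I (D = √(-2*(-3) - 55) = √(6 - 55) = √(-49) = 7*I ≈ 7.0*I)
D*(t(n(5, 2)) + B(21, -2)) = (7*I)*((14 + 3*2) + (2 - 1*(-2))) = (7*I)*((14 + 6) + (2 + 2)) = (7*I)*(20 + 4) = (7*I)*24 = 168*I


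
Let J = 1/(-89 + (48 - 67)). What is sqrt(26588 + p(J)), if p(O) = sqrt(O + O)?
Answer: sqrt(957168 + 2*I*sqrt(6))/6 ≈ 163.06 + 0.00041728*I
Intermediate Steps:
J = -1/108 (J = 1/(-89 - 19) = 1/(-108) = -1/108 ≈ -0.0092593)
p(O) = sqrt(2)*sqrt(O) (p(O) = sqrt(2*O) = sqrt(2)*sqrt(O))
sqrt(26588 + p(J)) = sqrt(26588 + sqrt(2)*sqrt(-1/108)) = sqrt(26588 + sqrt(2)*(I*sqrt(3)/18)) = sqrt(26588 + I*sqrt(6)/18)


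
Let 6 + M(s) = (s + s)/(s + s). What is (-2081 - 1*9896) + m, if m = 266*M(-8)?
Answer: -13307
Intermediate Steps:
M(s) = -5 (M(s) = -6 + (s + s)/(s + s) = -6 + (2*s)/((2*s)) = -6 + (2*s)*(1/(2*s)) = -6 + 1 = -5)
m = -1330 (m = 266*(-5) = -1330)
(-2081 - 1*9896) + m = (-2081 - 1*9896) - 1330 = (-2081 - 9896) - 1330 = -11977 - 1330 = -13307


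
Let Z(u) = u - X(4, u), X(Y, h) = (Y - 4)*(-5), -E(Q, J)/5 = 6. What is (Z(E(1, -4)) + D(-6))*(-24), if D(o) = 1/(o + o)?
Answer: 722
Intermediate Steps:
E(Q, J) = -30 (E(Q, J) = -5*6 = -30)
X(Y, h) = 20 - 5*Y (X(Y, h) = (-4 + Y)*(-5) = 20 - 5*Y)
D(o) = 1/(2*o)
Z(u) = u (Z(u) = u - (20 - 5*4) = u - (20 - 20) = u - 1*0 = u + 0 = u)
(Z(E(1, -4)) + D(-6))*(-24) = (-30 + (½)/(-6))*(-24) = (-30 + (½)*(-⅙))*(-24) = (-30 - 1/12)*(-24) = -361/12*(-24) = 722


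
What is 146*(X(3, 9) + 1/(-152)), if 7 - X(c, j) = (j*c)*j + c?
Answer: -2652017/76 ≈ -34895.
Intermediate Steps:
X(c, j) = 7 - c - c*j**2 (X(c, j) = 7 - ((j*c)*j + c) = 7 - ((c*j)*j + c) = 7 - (c*j**2 + c) = 7 - (c + c*j**2) = 7 + (-c - c*j**2) = 7 - c - c*j**2)
146*(X(3, 9) + 1/(-152)) = 146*((7 - 1*3 - 1*3*9**2) + 1/(-152)) = 146*((7 - 3 - 1*3*81) - 1/152) = 146*((7 - 3 - 243) - 1/152) = 146*(-239 - 1/152) = 146*(-36329/152) = -2652017/76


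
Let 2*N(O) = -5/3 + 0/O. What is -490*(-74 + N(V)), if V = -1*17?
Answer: 110005/3 ≈ 36668.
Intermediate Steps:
V = -17
N(O) = -⅚ (N(O) = (-5/3 + 0/O)/2 = (-5*⅓ + 0)/2 = (-5/3 + 0)/2 = (½)*(-5/3) = -⅚)
-490*(-74 + N(V)) = -490*(-74 - ⅚) = -490*(-449/6) = 110005/3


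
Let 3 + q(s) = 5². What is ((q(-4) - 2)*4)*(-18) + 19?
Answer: -1421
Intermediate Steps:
q(s) = 22 (q(s) = -3 + 5² = -3 + 25 = 22)
((q(-4) - 2)*4)*(-18) + 19 = ((22 - 2)*4)*(-18) + 19 = (20*4)*(-18) + 19 = 80*(-18) + 19 = -1440 + 19 = -1421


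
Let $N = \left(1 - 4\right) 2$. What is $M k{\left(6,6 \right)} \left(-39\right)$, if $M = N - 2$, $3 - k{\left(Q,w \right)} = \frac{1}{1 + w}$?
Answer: $\frac{6240}{7} \approx 891.43$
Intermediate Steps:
$k{\left(Q,w \right)} = 3 - \frac{1}{1 + w}$
$N = -6$ ($N = \left(-3\right) 2 = -6$)
$M = -8$ ($M = -6 - 2 = -8$)
$M k{\left(6,6 \right)} \left(-39\right) = - 8 \frac{2 + 3 \cdot 6}{1 + 6} \left(-39\right) = - 8 \frac{2 + 18}{7} \left(-39\right) = - 8 \cdot \frac{1}{7} \cdot 20 \left(-39\right) = \left(-8\right) \frac{20}{7} \left(-39\right) = \left(- \frac{160}{7}\right) \left(-39\right) = \frac{6240}{7}$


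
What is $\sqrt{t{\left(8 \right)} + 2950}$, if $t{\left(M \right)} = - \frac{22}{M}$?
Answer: $\frac{\sqrt{11789}}{2} \approx 54.289$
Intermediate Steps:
$\sqrt{t{\left(8 \right)} + 2950} = \sqrt{- \frac{22}{8} + 2950} = \sqrt{\left(-22\right) \frac{1}{8} + 2950} = \sqrt{- \frac{11}{4} + 2950} = \sqrt{\frac{11789}{4}} = \frac{\sqrt{11789}}{2}$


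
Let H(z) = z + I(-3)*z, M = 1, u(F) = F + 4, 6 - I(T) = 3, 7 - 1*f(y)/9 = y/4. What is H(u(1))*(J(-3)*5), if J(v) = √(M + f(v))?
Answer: 50*√283 ≈ 841.13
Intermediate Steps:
f(y) = 63 - 9*y/4
I(T) = 3 (I(T) = 6 - 1*3 = 6 - 3 = 3)
u(F) = 4 + F
J(v) = √(64 - 9*v/4) (J(v) = √(1 + (63 - 9*v/4)) = √(64 - 9*v/4))
H(z) = 4*z (H(z) = z + 3*z = 4*z)
H(u(1))*(J(-3)*5) = (4*(4 + 1))*((√(256 - 9*(-3))/2)*5) = (4*5)*((√(256 + 27)/2)*5) = 20*((√283/2)*5) = 20*(5*√283/2) = 50*√283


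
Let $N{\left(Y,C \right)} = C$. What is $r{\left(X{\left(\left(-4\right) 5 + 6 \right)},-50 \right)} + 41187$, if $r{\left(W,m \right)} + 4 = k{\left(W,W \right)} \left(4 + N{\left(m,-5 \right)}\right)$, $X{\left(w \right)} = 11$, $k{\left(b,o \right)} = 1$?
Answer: $41182$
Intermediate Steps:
$r{\left(W,m \right)} = -5$ ($r{\left(W,m \right)} = -4 + 1 \left(4 - 5\right) = -4 + 1 \left(-1\right) = -4 - 1 = -5$)
$r{\left(X{\left(\left(-4\right) 5 + 6 \right)},-50 \right)} + 41187 = -5 + 41187 = 41182$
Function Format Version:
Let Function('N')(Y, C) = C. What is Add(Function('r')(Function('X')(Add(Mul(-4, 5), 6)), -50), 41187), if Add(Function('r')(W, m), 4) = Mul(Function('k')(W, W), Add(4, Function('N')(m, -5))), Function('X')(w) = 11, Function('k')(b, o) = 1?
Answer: 41182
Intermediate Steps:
Function('r')(W, m) = -5 (Function('r')(W, m) = Add(-4, Mul(1, Add(4, -5))) = Add(-4, Mul(1, -1)) = Add(-4, -1) = -5)
Add(Function('r')(Function('X')(Add(Mul(-4, 5), 6)), -50), 41187) = Add(-5, 41187) = 41182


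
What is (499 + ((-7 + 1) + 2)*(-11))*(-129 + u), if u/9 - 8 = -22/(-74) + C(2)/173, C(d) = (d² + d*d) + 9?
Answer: -185743467/6401 ≈ -29018.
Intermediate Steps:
C(d) = 9 + 2*d² (C(d) = (d² + d²) + 9 = 2*d² + 9 = 9 + 2*d²)
u = 483660/6401 (u = 72 + 9*(-22/(-74) + (9 + 2*2²)/173) = 72 + 9*(-22*(-1/74) + (9 + 2*4)*(1/173)) = 72 + 9*(11/37 + (9 + 8)*(1/173)) = 72 + 9*(11/37 + 17*(1/173)) = 72 + 9*(11/37 + 17/173) = 72 + 9*(2532/6401) = 72 + 22788/6401 = 483660/6401 ≈ 75.560)
(499 + ((-7 + 1) + 2)*(-11))*(-129 + u) = (499 + ((-7 + 1) + 2)*(-11))*(-129 + 483660/6401) = (499 + (-6 + 2)*(-11))*(-342069/6401) = (499 - 4*(-11))*(-342069/6401) = (499 + 44)*(-342069/6401) = 543*(-342069/6401) = -185743467/6401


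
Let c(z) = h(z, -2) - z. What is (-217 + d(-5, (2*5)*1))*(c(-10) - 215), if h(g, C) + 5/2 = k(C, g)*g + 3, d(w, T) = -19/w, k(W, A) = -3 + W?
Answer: 164697/5 ≈ 32939.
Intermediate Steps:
h(g, C) = 1/2 + g*(-3 + C) (h(g, C) = -5/2 + ((-3 + C)*g + 3) = -5/2 + (g*(-3 + C) + 3) = -5/2 + (3 + g*(-3 + C)) = 1/2 + g*(-3 + C))
c(z) = 1/2 - 6*z (c(z) = (1/2 + z*(-3 - 2)) - z = (1/2 + z*(-5)) - z = (1/2 - 5*z) - z = 1/2 - 6*z)
(-217 + d(-5, (2*5)*1))*(c(-10) - 215) = (-217 - 19/(-5))*((1/2 - 6*(-10)) - 215) = (-217 - 19*(-1/5))*((1/2 + 60) - 215) = (-217 + 19/5)*(121/2 - 215) = -1066/5*(-309/2) = 164697/5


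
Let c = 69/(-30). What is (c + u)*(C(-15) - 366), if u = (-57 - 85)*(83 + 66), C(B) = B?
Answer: 80620743/10 ≈ 8.0621e+6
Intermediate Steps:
u = -21158 (u = -142*149 = -21158)
c = -23/10 (c = 69*(-1/30) = -23/10 ≈ -2.3000)
(c + u)*(C(-15) - 366) = (-23/10 - 21158)*(-15 - 366) = -211603/10*(-381) = 80620743/10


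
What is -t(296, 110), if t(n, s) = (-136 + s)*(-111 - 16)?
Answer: -3302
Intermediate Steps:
t(n, s) = 17272 - 127*s (t(n, s) = (-136 + s)*(-127) = 17272 - 127*s)
-t(296, 110) = -(17272 - 127*110) = -(17272 - 13970) = -1*3302 = -3302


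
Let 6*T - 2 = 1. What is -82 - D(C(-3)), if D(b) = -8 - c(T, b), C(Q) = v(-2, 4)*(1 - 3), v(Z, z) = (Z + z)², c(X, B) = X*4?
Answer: -72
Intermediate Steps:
T = ½ (T = ⅓ + (⅙)*1 = ⅓ + ⅙ = ½ ≈ 0.50000)
c(X, B) = 4*X
C(Q) = -8 (C(Q) = (-2 + 4)²*(1 - 3) = 2²*(-2) = 4*(-2) = -8)
D(b) = -10 (D(b) = -8 - 4/2 = -8 - 1*2 = -8 - 2 = -10)
-82 - D(C(-3)) = -82 - 1*(-10) = -82 + 10 = -72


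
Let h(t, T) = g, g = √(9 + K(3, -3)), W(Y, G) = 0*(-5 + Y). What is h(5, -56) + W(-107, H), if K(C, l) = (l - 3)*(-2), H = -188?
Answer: √21 ≈ 4.5826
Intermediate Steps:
W(Y, G) = 0
K(C, l) = 6 - 2*l (K(C, l) = (-3 + l)*(-2) = 6 - 2*l)
g = √21 (g = √(9 + (6 - 2*(-3))) = √(9 + (6 + 6)) = √(9 + 12) = √21 ≈ 4.5826)
h(t, T) = √21
h(5, -56) + W(-107, H) = √21 + 0 = √21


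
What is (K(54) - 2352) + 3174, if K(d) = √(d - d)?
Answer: 822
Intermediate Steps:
K(d) = 0 (K(d) = √0 = 0)
(K(54) - 2352) + 3174 = (0 - 2352) + 3174 = -2352 + 3174 = 822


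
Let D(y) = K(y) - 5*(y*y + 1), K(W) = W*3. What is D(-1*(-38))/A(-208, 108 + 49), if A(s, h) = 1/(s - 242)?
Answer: 3199950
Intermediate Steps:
K(W) = 3*W
D(y) = -5 - 5*y**2 + 3*y (D(y) = 3*y - 5*(y*y + 1) = 3*y - 5*(y**2 + 1) = 3*y - 5*(1 + y**2) = 3*y + (-5 - 5*y**2) = -5 - 5*y**2 + 3*y)
A(s, h) = 1/(-242 + s)
D(-1*(-38))/A(-208, 108 + 49) = (-5 - 5*(-1*(-38))**2 + 3*(-1*(-38)))/(1/(-242 - 208)) = (-5 - 5*38**2 + 3*38)/(1/(-450)) = (-5 - 5*1444 + 114)/(-1/450) = (-5 - 7220 + 114)*(-450) = -7111*(-450) = 3199950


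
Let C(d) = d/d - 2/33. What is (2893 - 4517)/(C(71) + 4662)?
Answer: -53592/153877 ≈ -0.34828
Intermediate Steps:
C(d) = 31/33 (C(d) = 1 - 2*1/33 = 1 - 2/33 = 31/33)
(2893 - 4517)/(C(71) + 4662) = (2893 - 4517)/(31/33 + 4662) = -1624/153877/33 = -1624*33/153877 = -53592/153877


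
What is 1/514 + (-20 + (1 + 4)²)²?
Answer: 12851/514 ≈ 25.002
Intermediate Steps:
1/514 + (-20 + (1 + 4)²)² = 1/514 + (-20 + 5²)² = 1/514 + (-20 + 25)² = 1/514 + 5² = 1/514 + 25 = 12851/514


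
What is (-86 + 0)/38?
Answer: -43/19 ≈ -2.2632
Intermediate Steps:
(-86 + 0)/38 = (1/38)*(-86) = -43/19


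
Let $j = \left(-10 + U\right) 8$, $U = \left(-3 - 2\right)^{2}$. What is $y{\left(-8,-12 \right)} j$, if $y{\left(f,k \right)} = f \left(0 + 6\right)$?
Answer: $-5760$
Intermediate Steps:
$U = 25$ ($U = \left(-5\right)^{2} = 25$)
$y{\left(f,k \right)} = 6 f$ ($y{\left(f,k \right)} = f 6 = 6 f$)
$j = 120$ ($j = \left(-10 + 25\right) 8 = 15 \cdot 8 = 120$)
$y{\left(-8,-12 \right)} j = 6 \left(-8\right) 120 = \left(-48\right) 120 = -5760$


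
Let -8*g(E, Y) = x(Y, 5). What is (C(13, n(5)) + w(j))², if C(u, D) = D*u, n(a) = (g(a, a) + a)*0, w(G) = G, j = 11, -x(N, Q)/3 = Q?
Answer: 121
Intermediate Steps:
x(N, Q) = -3*Q
g(E, Y) = 15/8 (g(E, Y) = -(-3)*5/8 = -⅛*(-15) = 15/8)
n(a) = 0 (n(a) = (15/8 + a)*0 = 0)
(C(13, n(5)) + w(j))² = (0*13 + 11)² = (0 + 11)² = 11² = 121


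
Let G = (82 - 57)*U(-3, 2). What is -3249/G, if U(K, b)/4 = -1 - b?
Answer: 1083/100 ≈ 10.830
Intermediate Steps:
U(K, b) = -4 - 4*b (U(K, b) = 4*(-1 - b) = -4 - 4*b)
G = -300 (G = (82 - 57)*(-4 - 4*2) = 25*(-4 - 8) = 25*(-12) = -300)
-3249/G = -3249/(-300) = -3249*(-1/300) = 1083/100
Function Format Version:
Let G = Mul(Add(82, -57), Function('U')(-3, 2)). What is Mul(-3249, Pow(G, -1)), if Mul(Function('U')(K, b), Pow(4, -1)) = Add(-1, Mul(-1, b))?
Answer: Rational(1083, 100) ≈ 10.830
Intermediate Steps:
Function('U')(K, b) = Add(-4, Mul(-4, b)) (Function('U')(K, b) = Mul(4, Add(-1, Mul(-1, b))) = Add(-4, Mul(-4, b)))
G = -300 (G = Mul(Add(82, -57), Add(-4, Mul(-4, 2))) = Mul(25, Add(-4, -8)) = Mul(25, -12) = -300)
Mul(-3249, Pow(G, -1)) = Mul(-3249, Pow(-300, -1)) = Mul(-3249, Rational(-1, 300)) = Rational(1083, 100)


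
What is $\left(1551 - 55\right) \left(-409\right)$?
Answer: $-611864$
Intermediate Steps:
$\left(1551 - 55\right) \left(-409\right) = 1496 \left(-409\right) = -611864$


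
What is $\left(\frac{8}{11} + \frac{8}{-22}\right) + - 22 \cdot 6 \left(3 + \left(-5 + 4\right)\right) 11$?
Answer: $- \frac{31940}{11} \approx -2903.6$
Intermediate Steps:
$\left(\frac{8}{11} + \frac{8}{-22}\right) + - 22 \cdot 6 \left(3 + \left(-5 + 4\right)\right) 11 = \left(8 \cdot \frac{1}{11} + 8 \left(- \frac{1}{22}\right)\right) + - 22 \cdot 6 \left(3 - 1\right) 11 = \left(\frac{8}{11} - \frac{4}{11}\right) + - 22 \cdot 6 \cdot 2 \cdot 11 = \frac{4}{11} + \left(-22\right) 12 \cdot 11 = \frac{4}{11} - 2904 = - \frac{31940}{11}$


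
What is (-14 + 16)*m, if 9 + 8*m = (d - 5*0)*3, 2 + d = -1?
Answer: -9/2 ≈ -4.5000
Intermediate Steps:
d = -3 (d = -2 - 1 = -3)
m = -9/4 (m = -9/8 + ((-3 - 5*0)*3)/8 = -9/8 + ((-3 + 0)*3)/8 = -9/8 + (-3*3)/8 = -9/8 + (⅛)*(-9) = -9/8 - 9/8 = -9/4 ≈ -2.2500)
(-14 + 16)*m = (-14 + 16)*(-9/4) = 2*(-9/4) = -9/2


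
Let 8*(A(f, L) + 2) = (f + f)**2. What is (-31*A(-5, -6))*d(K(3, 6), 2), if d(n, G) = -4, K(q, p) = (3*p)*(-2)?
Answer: 1302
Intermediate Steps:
A(f, L) = -2 + f**2/2 (A(f, L) = -2 + (f + f)**2/8 = -2 + (2*f)**2/8 = -2 + (4*f**2)/8 = -2 + f**2/2)
K(q, p) = -6*p
(-31*A(-5, -6))*d(K(3, 6), 2) = -31*(-2 + (1/2)*(-5)**2)*(-4) = -31*(-2 + (1/2)*25)*(-4) = -31*(-2 + 25/2)*(-4) = -31*21/2*(-4) = -651/2*(-4) = 1302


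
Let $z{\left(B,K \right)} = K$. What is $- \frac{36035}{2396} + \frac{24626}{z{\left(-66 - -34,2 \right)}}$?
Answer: $\frac{29465913}{2396} \approx 12298.0$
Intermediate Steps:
$- \frac{36035}{2396} + \frac{24626}{z{\left(-66 - -34,2 \right)}} = - \frac{36035}{2396} + \frac{24626}{2} = \left(-36035\right) \frac{1}{2396} + 24626 \cdot \frac{1}{2} = - \frac{36035}{2396} + 12313 = \frac{29465913}{2396}$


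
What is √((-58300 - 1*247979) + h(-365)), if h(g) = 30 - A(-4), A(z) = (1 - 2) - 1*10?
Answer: I*√306238 ≈ 553.39*I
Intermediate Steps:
A(z) = -11 (A(z) = -1 - 10 = -11)
h(g) = 41 (h(g) = 30 - 1*(-11) = 30 + 11 = 41)
√((-58300 - 1*247979) + h(-365)) = √((-58300 - 1*247979) + 41) = √((-58300 - 247979) + 41) = √(-306279 + 41) = √(-306238) = I*√306238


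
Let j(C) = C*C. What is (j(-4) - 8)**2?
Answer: 64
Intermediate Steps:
j(C) = C**2
(j(-4) - 8)**2 = ((-4)**2 - 8)**2 = (16 - 8)**2 = 8**2 = 64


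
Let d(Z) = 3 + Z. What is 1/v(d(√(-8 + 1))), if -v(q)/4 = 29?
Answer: -1/116 ≈ -0.0086207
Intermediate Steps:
v(q) = -116 (v(q) = -4*29 = -116)
1/v(d(√(-8 + 1))) = 1/(-116) = -1/116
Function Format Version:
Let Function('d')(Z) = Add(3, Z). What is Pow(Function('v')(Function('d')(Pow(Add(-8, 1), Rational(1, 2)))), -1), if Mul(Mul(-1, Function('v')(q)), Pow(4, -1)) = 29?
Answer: Rational(-1, 116) ≈ -0.0086207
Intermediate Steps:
Function('v')(q) = -116 (Function('v')(q) = Mul(-4, 29) = -116)
Pow(Function('v')(Function('d')(Pow(Add(-8, 1), Rational(1, 2)))), -1) = Pow(-116, -1) = Rational(-1, 116)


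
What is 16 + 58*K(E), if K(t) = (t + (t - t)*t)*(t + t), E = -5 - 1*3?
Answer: 7440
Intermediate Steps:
E = -8 (E = -5 - 3 = -8)
K(t) = 2*t**2 (K(t) = (t + 0*t)*(2*t) = (t + 0)*(2*t) = t*(2*t) = 2*t**2)
16 + 58*K(E) = 16 + 58*(2*(-8)**2) = 16 + 58*(2*64) = 16 + 58*128 = 16 + 7424 = 7440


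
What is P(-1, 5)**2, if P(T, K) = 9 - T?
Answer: 100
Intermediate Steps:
P(-1, 5)**2 = (9 - 1*(-1))**2 = (9 + 1)**2 = 10**2 = 100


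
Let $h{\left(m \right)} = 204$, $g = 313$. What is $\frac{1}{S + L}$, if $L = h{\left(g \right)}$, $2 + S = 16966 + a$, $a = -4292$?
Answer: $\frac{1}{12876} \approx 7.7664 \cdot 10^{-5}$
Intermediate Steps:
$S = 12672$ ($S = -2 + \left(16966 - 4292\right) = -2 + 12674 = 12672$)
$L = 204$
$\frac{1}{S + L} = \frac{1}{12672 + 204} = \frac{1}{12876}$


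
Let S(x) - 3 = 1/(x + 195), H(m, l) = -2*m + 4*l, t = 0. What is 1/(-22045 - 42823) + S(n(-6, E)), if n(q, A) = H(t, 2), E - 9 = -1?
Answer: 39569277/13168204 ≈ 3.0049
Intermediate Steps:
E = 8 (E = 9 - 1 = 8)
n(q, A) = 8 (n(q, A) = -2*0 + 4*2 = 0 + 8 = 8)
S(x) = 3 + 1/(195 + x) (S(x) = 3 + 1/(x + 195) = 3 + 1/(195 + x))
1/(-22045 - 42823) + S(n(-6, E)) = 1/(-22045 - 42823) + (586 + 3*8)/(195 + 8) = 1/(-64868) + (586 + 24)/203 = -1/64868 + (1/203)*610 = -1/64868 + 610/203 = 39569277/13168204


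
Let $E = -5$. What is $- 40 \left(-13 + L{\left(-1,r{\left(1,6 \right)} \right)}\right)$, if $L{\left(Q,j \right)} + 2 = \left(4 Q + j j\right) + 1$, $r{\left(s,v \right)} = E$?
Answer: $-280$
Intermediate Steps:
$r{\left(s,v \right)} = -5$
$L{\left(Q,j \right)} = -1 + j^{2} + 4 Q$ ($L{\left(Q,j \right)} = -2 + \left(\left(4 Q + j j\right) + 1\right) = -2 + \left(\left(4 Q + j^{2}\right) + 1\right) = -2 + \left(\left(j^{2} + 4 Q\right) + 1\right) = -2 + \left(1 + j^{2} + 4 Q\right) = -1 + j^{2} + 4 Q$)
$- 40 \left(-13 + L{\left(-1,r{\left(1,6 \right)} \right)}\right) = - 40 \left(-13 + \left(-1 + \left(-5\right)^{2} + 4 \left(-1\right)\right)\right) = - 40 \left(-13 - -20\right) = - 40 \left(-13 + 20\right) = \left(-40\right) 7 = -280$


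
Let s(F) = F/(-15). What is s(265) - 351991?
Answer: -1056026/3 ≈ -3.5201e+5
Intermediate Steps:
s(F) = -F/15 (s(F) = F*(-1/15) = -F/15)
s(265) - 351991 = -1/15*265 - 351991 = -53/3 - 351991 = -1056026/3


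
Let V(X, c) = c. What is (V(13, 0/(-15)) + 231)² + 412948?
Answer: 466309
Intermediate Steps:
(V(13, 0/(-15)) + 231)² + 412948 = (0/(-15) + 231)² + 412948 = (0*(-1/15) + 231)² + 412948 = (0 + 231)² + 412948 = 231² + 412948 = 53361 + 412948 = 466309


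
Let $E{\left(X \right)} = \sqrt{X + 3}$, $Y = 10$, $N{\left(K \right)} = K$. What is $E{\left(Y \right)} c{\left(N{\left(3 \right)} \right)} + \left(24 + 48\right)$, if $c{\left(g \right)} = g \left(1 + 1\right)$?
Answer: $72 + 6 \sqrt{13} \approx 93.633$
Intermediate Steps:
$c{\left(g \right)} = 2 g$ ($c{\left(g \right)} = g 2 = 2 g$)
$E{\left(X \right)} = \sqrt{3 + X}$
$E{\left(Y \right)} c{\left(N{\left(3 \right)} \right)} + \left(24 + 48\right) = \sqrt{3 + 10} \cdot 2 \cdot 3 + \left(24 + 48\right) = \sqrt{13} \cdot 6 + 72 = 6 \sqrt{13} + 72 = 72 + 6 \sqrt{13}$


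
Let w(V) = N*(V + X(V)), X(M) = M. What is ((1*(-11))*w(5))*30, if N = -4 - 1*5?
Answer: 29700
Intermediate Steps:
N = -9 (N = -4 - 5 = -9)
w(V) = -18*V (w(V) = -9*(V + V) = -18*V)
((1*(-11))*w(5))*30 = ((1*(-11))*(-18*5))*30 = -11*(-90)*30 = 990*30 = 29700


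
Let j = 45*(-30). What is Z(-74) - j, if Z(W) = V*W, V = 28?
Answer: -722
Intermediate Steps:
j = -1350
Z(W) = 28*W
Z(-74) - j = 28*(-74) - 1*(-1350) = -2072 + 1350 = -722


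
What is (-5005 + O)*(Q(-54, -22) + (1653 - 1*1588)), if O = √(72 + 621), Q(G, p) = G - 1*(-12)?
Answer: -115115 + 69*√77 ≈ -1.1451e+5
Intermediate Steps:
Q(G, p) = 12 + G (Q(G, p) = G + 12 = 12 + G)
O = 3*√77 (O = √693 = 3*√77 ≈ 26.325)
(-5005 + O)*(Q(-54, -22) + (1653 - 1*1588)) = (-5005 + 3*√77)*((12 - 54) + (1653 - 1*1588)) = (-5005 + 3*√77)*(-42 + (1653 - 1588)) = (-5005 + 3*√77)*(-42 + 65) = (-5005 + 3*√77)*23 = -115115 + 69*√77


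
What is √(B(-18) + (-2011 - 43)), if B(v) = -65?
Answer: I*√2119 ≈ 46.033*I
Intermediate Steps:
√(B(-18) + (-2011 - 43)) = √(-65 + (-2011 - 43)) = √(-65 - 2054) = √(-2119) = I*√2119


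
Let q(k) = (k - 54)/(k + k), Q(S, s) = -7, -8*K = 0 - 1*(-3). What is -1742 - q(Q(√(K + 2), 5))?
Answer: -24449/14 ≈ -1746.4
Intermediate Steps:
K = -3/8 (K = -(0 - 1*(-3))/8 = -(0 + 3)/8 = -⅛*3 = -3/8 ≈ -0.37500)
q(k) = (-54 + k)/(2*k) (q(k) = (-54 + k)/((2*k)) = (-54 + k)*(1/(2*k)) = (-54 + k)/(2*k))
-1742 - q(Q(√(K + 2), 5)) = -1742 - (-54 - 7)/(2*(-7)) = -1742 - (-1)*(-61)/(2*7) = -1742 - 1*61/14 = -1742 - 61/14 = -24449/14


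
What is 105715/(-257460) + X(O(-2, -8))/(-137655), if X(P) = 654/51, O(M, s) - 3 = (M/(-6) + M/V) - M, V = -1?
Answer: -2356604741/5738011020 ≈ -0.41070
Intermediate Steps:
O(M, s) = 3 - 13*M/6 (O(M, s) = 3 + ((M/(-6) + M/(-1)) - M) = 3 + ((M*(-⅙) + M*(-1)) - M) = 3 + ((-M/6 - M) - M) = 3 + (-7*M/6 - M) = 3 - 13*M/6)
X(P) = 218/17 (X(P) = 654*(1/51) = 218/17)
105715/(-257460) + X(O(-2, -8))/(-137655) = 105715/(-257460) + (218/17)/(-137655) = 105715*(-1/257460) + (218/17)*(-1/137655) = -21143/51492 - 218/2340135 = -2356604741/5738011020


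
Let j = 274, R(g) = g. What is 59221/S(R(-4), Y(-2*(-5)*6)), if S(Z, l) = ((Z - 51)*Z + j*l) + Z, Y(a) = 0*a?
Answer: 59221/216 ≈ 274.17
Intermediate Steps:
Y(a) = 0
S(Z, l) = Z + 274*l + Z*(-51 + Z) (S(Z, l) = ((Z - 51)*Z + 274*l) + Z = ((-51 + Z)*Z + 274*l) + Z = (Z*(-51 + Z) + 274*l) + Z = (274*l + Z*(-51 + Z)) + Z = Z + 274*l + Z*(-51 + Z))
59221/S(R(-4), Y(-2*(-5)*6)) = 59221/((-4)**2 - 50*(-4) + 274*0) = 59221/(16 + 200 + 0) = 59221/216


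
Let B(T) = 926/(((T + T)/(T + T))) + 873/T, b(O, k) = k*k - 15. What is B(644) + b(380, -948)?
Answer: 579352933/644 ≈ 8.9962e+5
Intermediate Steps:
b(O, k) = -15 + k² (b(O, k) = k² - 15 = -15 + k²)
B(T) = 926 + 873/T (B(T) = 926/(((2*T)/((2*T)))) + 873/T = 926/(((2*T)*(1/(2*T)))) + 873/T = 926/1 + 873/T = 926*1 + 873/T = 926 + 873/T)
B(644) + b(380, -948) = (926 + 873/644) + (-15 + (-948)²) = (926 + 873*(1/644)) + (-15 + 898704) = (926 + 873/644) + 898689 = 597217/644 + 898689 = 579352933/644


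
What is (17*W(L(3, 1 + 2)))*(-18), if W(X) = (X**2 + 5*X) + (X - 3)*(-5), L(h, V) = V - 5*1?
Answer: -5814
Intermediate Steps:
L(h, V) = -5 + V (L(h, V) = V - 5 = -5 + V)
W(X) = 15 + X**2 (W(X) = (X**2 + 5*X) + (-3 + X)*(-5) = (X**2 + 5*X) + (15 - 5*X) = 15 + X**2)
(17*W(L(3, 1 + 2)))*(-18) = (17*(15 + (-5 + (1 + 2))**2))*(-18) = (17*(15 + (-5 + 3)**2))*(-18) = (17*(15 + (-2)**2))*(-18) = (17*(15 + 4))*(-18) = (17*19)*(-18) = 323*(-18) = -5814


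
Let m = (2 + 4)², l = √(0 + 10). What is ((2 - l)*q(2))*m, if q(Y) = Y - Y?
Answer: 0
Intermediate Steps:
l = √10 ≈ 3.1623
q(Y) = 0
m = 36 (m = 6² = 36)
((2 - l)*q(2))*m = ((2 - √10)*0)*36 = 0*36 = 0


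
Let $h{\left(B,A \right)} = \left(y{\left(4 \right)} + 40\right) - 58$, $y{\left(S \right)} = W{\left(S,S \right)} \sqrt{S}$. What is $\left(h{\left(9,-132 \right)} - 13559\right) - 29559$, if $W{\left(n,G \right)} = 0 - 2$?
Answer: $-43140$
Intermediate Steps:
$W{\left(n,G \right)} = -2$ ($W{\left(n,G \right)} = 0 - 2 = -2$)
$y{\left(S \right)} = - 2 \sqrt{S}$
$h{\left(B,A \right)} = -22$ ($h{\left(B,A \right)} = \left(- 2 \sqrt{4} + 40\right) - 58 = \left(\left(-2\right) 2 + 40\right) - 58 = \left(-4 + 40\right) - 58 = 36 - 58 = -22$)
$\left(h{\left(9,-132 \right)} - 13559\right) - 29559 = \left(-22 - 13559\right) - 29559 = -13581 - 29559 = -43140$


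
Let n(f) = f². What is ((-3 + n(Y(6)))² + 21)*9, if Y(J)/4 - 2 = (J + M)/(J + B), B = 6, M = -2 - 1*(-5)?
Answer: 125505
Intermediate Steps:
M = 3 (M = -2 + 5 = 3)
Y(J) = 8 + 4*(3 + J)/(6 + J) (Y(J) = 8 + 4*((J + 3)/(J + 6)) = 8 + 4*((3 + J)/(6 + J)) = 8 + 4*(3 + J)/(6 + J))
((-3 + n(Y(6)))² + 21)*9 = ((-3 + (12*(5 + 6)/(6 + 6))²)² + 21)*9 = ((-3 + (12*11/12)²)² + 21)*9 = ((-3 + (12*(1/12)*11)²)² + 21)*9 = ((-3 + 11²)² + 21)*9 = ((-3 + 121)² + 21)*9 = (118² + 21)*9 = (13924 + 21)*9 = 13945*9 = 125505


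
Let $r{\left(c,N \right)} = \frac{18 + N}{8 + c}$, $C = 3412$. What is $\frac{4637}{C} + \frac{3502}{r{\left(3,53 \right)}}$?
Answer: $\frac{131766291}{242252} \approx 543.92$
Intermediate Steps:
$r{\left(c,N \right)} = \frac{18 + N}{8 + c}$
$\frac{4637}{C} + \frac{3502}{r{\left(3,53 \right)}} = \frac{4637}{3412} + \frac{3502}{\frac{1}{8 + 3} \left(18 + 53\right)} = 4637 \cdot \frac{1}{3412} + \frac{3502}{\frac{1}{11} \cdot 71} = \frac{4637}{3412} + \frac{3502}{\frac{1}{11} \cdot 71} = \frac{4637}{3412} + \frac{3502}{\frac{71}{11}} = \frac{4637}{3412} + 3502 \cdot \frac{11}{71} = \frac{4637}{3412} + \frac{38522}{71} = \frac{131766291}{242252}$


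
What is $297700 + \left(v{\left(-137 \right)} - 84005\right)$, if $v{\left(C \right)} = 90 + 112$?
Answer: $213897$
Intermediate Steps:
$v{\left(C \right)} = 202$
$297700 + \left(v{\left(-137 \right)} - 84005\right) = 297700 + \left(202 - 84005\right) = 297700 - 83803 = 213897$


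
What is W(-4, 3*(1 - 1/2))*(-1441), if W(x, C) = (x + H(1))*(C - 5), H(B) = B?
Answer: -30261/2 ≈ -15131.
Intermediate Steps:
W(x, C) = (1 + x)*(-5 + C) (W(x, C) = (x + 1)*(C - 5) = (1 + x)*(-5 + C))
W(-4, 3*(1 - 1/2))*(-1441) = (-5 + 3*(1 - 1/2) - 5*(-4) + (3*(1 - 1/2))*(-4))*(-1441) = (-5 + 3*(1 - 1*½) + 20 + (3*(1 - 1*½))*(-4))*(-1441) = (-5 + 3*(1 - ½) + 20 + (3*(1 - ½))*(-4))*(-1441) = (-5 + 3*(½) + 20 + (3*(½))*(-4))*(-1441) = (-5 + 3/2 + 20 + (3/2)*(-4))*(-1441) = (-5 + 3/2 + 20 - 6)*(-1441) = (21/2)*(-1441) = -30261/2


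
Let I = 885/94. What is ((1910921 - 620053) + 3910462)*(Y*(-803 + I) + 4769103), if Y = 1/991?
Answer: 1155373893818266225/46577 ≈ 2.4806e+13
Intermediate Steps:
Y = 1/991 ≈ 0.0010091
I = 885/94 (I = 885*(1/94) = 885/94 ≈ 9.4149)
((1910921 - 620053) + 3910462)*(Y*(-803 + I) + 4769103) = ((1910921 - 620053) + 3910462)*((-803 + 885/94)/991 + 4769103) = (1290868 + 3910462)*((1/991)*(-74597/94) + 4769103) = 5201330*(-74597/93154 + 4769103) = 5201330*(444260946265/93154) = 1155373893818266225/46577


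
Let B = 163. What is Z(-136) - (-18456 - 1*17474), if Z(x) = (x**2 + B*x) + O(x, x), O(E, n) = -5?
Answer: 32253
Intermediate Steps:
Z(x) = -5 + x**2 + 163*x (Z(x) = (x**2 + 163*x) - 5 = -5 + x**2 + 163*x)
Z(-136) - (-18456 - 1*17474) = (-5 + (-136)**2 + 163*(-136)) - (-18456 - 1*17474) = (-5 + 18496 - 22168) - (-18456 - 17474) = -3677 - 1*(-35930) = -3677 + 35930 = 32253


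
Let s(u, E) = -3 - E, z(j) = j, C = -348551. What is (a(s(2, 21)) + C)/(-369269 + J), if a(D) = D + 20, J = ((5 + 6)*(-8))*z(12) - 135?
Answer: 69711/74092 ≈ 0.94087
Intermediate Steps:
J = -1191 (J = ((5 + 6)*(-8))*12 - 135 = (11*(-8))*12 - 135 = -88*12 - 135 = -1056 - 135 = -1191)
a(D) = 20 + D
(a(s(2, 21)) + C)/(-369269 + J) = ((20 + (-3 - 1*21)) - 348551)/(-369269 - 1191) = ((20 + (-3 - 21)) - 348551)/(-370460) = ((20 - 24) - 348551)*(-1/370460) = (-4 - 348551)*(-1/370460) = -348555*(-1/370460) = 69711/74092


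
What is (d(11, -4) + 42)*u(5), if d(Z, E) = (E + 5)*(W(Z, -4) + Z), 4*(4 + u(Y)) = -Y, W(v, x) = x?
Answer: -1029/4 ≈ -257.25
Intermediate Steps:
u(Y) = -4 - Y/4 (u(Y) = -4 + (-Y)/4 = -4 - Y/4)
d(Z, E) = (-4 + Z)*(5 + E) (d(Z, E) = (E + 5)*(-4 + Z) = (5 + E)*(-4 + Z) = (-4 + Z)*(5 + E))
(d(11, -4) + 42)*u(5) = ((-20 - 4*(-4) + 5*11 - 4*11) + 42)*(-4 - 1/4*5) = ((-20 + 16 + 55 - 44) + 42)*(-4 - 5/4) = (7 + 42)*(-21/4) = 49*(-21/4) = -1029/4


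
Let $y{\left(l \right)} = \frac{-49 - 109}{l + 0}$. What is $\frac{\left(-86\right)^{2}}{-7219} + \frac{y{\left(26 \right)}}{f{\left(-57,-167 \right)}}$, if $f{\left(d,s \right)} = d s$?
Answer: $- \frac{915803113}{893329593} \approx -1.0252$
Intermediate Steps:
$y{\left(l \right)} = - \frac{158}{l}$
$\frac{\left(-86\right)^{2}}{-7219} + \frac{y{\left(26 \right)}}{f{\left(-57,-167 \right)}} = \frac{\left(-86\right)^{2}}{-7219} + \frac{\left(-158\right) \frac{1}{26}}{\left(-57\right) \left(-167\right)} = 7396 \left(- \frac{1}{7219}\right) + \frac{\left(-158\right) \frac{1}{26}}{9519} = - \frac{7396}{7219} - \frac{79}{123747} = - \frac{915803113}{893329593}$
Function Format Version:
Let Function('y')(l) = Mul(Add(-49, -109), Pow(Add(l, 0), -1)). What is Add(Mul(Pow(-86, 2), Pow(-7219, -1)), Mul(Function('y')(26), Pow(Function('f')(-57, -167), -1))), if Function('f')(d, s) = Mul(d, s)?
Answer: Rational(-915803113, 893329593) ≈ -1.0252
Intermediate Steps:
Function('y')(l) = Mul(-158, Pow(l, -1))
Add(Mul(Pow(-86, 2), Pow(-7219, -1)), Mul(Function('y')(26), Pow(Function('f')(-57, -167), -1))) = Add(Mul(Pow(-86, 2), Pow(-7219, -1)), Mul(Mul(-158, Pow(26, -1)), Pow(Mul(-57, -167), -1))) = Add(Mul(7396, Rational(-1, 7219)), Mul(Mul(-158, Rational(1, 26)), Pow(9519, -1))) = Add(Rational(-7396, 7219), Mul(Rational(-79, 13), Rational(1, 9519))) = Add(Rational(-7396, 7219), Rational(-79, 123747)) = Rational(-915803113, 893329593)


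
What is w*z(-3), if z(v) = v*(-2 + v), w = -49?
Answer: -735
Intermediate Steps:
w*z(-3) = -(-147)*(-2 - 3) = -(-147)*(-5) = -49*15 = -735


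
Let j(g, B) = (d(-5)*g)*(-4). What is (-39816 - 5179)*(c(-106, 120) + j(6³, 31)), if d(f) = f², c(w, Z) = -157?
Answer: 978956215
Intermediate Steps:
j(g, B) = -100*g (j(g, B) = ((-5)²*g)*(-4) = (25*g)*(-4) = -100*g)
(-39816 - 5179)*(c(-106, 120) + j(6³, 31)) = (-39816 - 5179)*(-157 - 100*6³) = -44995*(-157 - 100*216) = -44995*(-157 - 21600) = -44995*(-21757) = 978956215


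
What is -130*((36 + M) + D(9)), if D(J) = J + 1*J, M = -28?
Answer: -3380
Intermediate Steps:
D(J) = 2*J (D(J) = J + J = 2*J)
-130*((36 + M) + D(9)) = -130*((36 - 28) + 2*9) = -130*(8 + 18) = -130*26 = -3380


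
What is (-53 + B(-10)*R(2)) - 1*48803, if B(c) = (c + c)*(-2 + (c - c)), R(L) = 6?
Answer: -48616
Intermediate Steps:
B(c) = -4*c (B(c) = (2*c)*(-2 + 0) = (2*c)*(-2) = -4*c)
(-53 + B(-10)*R(2)) - 1*48803 = (-53 - 4*(-10)*6) - 1*48803 = (-53 + 40*6) - 48803 = (-53 + 240) - 48803 = 187 - 48803 = -48616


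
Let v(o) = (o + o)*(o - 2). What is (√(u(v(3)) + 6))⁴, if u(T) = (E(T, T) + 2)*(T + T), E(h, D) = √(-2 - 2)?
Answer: 324 + 1440*I ≈ 324.0 + 1440.0*I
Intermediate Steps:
E(h, D) = 2*I (E(h, D) = √(-4) = 2*I)
v(o) = 2*o*(-2 + o) (v(o) = (2*o)*(-2 + o) = 2*o*(-2 + o))
u(T) = 2*T*(2 + 2*I) (u(T) = (2*I + 2)*(T + T) = (2 + 2*I)*(2*T) = 2*T*(2 + 2*I))
(√(u(v(3)) + 6))⁴ = (√(4*(2*3*(-2 + 3))*(1 + I) + 6))⁴ = (√(4*(2*3*1)*(1 + I) + 6))⁴ = (√(4*6*(1 + I) + 6))⁴ = (√((24 + 24*I) + 6))⁴ = (√(30 + 24*I))⁴ = (30 + 24*I)²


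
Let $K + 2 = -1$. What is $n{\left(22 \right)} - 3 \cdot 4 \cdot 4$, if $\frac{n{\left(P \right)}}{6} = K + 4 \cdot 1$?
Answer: $-42$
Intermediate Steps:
$K = -3$ ($K = -2 - 1 = -3$)
$n{\left(P \right)} = 6$ ($n{\left(P \right)} = 6 \left(-3 + 4 \cdot 1\right) = 6 \left(-3 + 4\right) = 6 \cdot 1 = 6$)
$n{\left(22 \right)} - 3 \cdot 4 \cdot 4 = 6 - 3 \cdot 4 \cdot 4 = 6 - 12 \cdot 4 = 6 - 48 = -42$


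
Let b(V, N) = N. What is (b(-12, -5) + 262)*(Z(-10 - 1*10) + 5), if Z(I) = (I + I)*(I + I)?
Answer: 412485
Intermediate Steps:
Z(I) = 4*I² (Z(I) = (2*I)*(2*I) = 4*I²)
(b(-12, -5) + 262)*(Z(-10 - 1*10) + 5) = (-5 + 262)*(4*(-10 - 1*10)² + 5) = 257*(4*(-10 - 10)² + 5) = 257*(4*(-20)² + 5) = 257*(4*400 + 5) = 257*(1600 + 5) = 257*1605 = 412485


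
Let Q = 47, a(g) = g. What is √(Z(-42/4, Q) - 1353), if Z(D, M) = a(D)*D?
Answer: I*√4971/2 ≈ 35.253*I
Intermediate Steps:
Z(D, M) = D² (Z(D, M) = D*D = D²)
√(Z(-42/4, Q) - 1353) = √((-42/4)² - 1353) = √((-42*¼)² - 1353) = √((-21/2)² - 1353) = √(441/4 - 1353) = √(-4971/4) = I*√4971/2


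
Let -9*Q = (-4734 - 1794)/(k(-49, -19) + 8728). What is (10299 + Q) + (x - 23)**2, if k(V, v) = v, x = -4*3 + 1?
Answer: 299286961/26127 ≈ 11455.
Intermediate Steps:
x = -11 (x = -12 + 1 = -11)
Q = 2176/26127 (Q = -(-4734 - 1794)/(9*(-19 + 8728)) = -(-2176)/(3*8709) = -1/9*(-2176/2903) = 2176/26127 ≈ 0.083285)
(10299 + Q) + (x - 23)**2 = (10299 + 2176/26127) + (-11 - 23)**2 = 269084149/26127 + (-34)**2 = 269084149/26127 + 1156 = 299286961/26127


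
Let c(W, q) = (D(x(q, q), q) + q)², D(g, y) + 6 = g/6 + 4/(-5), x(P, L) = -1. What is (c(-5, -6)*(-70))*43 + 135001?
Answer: -33397531/90 ≈ -3.7108e+5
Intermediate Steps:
D(g, y) = -34/5 + g/6 (D(g, y) = -6 + (g/6 + 4/(-5)) = -6 + (g*(⅙) + 4*(-⅕)) = -6 + (g/6 - ⅘) = -6 + (-⅘ + g/6) = -34/5 + g/6)
c(W, q) = (-209/30 + q)² (c(W, q) = ((-34/5 + (⅙)*(-1)) + q)² = ((-34/5 - ⅙) + q)² = (-209/30 + q)²)
(c(-5, -6)*(-70))*43 + 135001 = (((-209 + 30*(-6))²/900)*(-70))*43 + 135001 = (((-209 - 180)²/900)*(-70))*43 + 135001 = (((1/900)*(-389)²)*(-70))*43 + 135001 = (((1/900)*151321)*(-70))*43 + 135001 = ((151321/900)*(-70))*43 + 135001 = -1059247/90*43 + 135001 = -45547621/90 + 135001 = -33397531/90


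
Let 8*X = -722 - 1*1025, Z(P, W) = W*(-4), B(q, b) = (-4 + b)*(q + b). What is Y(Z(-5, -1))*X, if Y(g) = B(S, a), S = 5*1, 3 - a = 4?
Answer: 8735/2 ≈ 4367.5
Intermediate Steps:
a = -1 (a = 3 - 1*4 = 3 - 4 = -1)
S = 5
B(q, b) = (-4 + b)*(b + q)
Z(P, W) = -4*W
Y(g) = -20 (Y(g) = (-1)² - 4*(-1) - 4*5 - 1*5 = 1 + 4 - 20 - 5 = -20)
X = -1747/8 (X = (-722 - 1*1025)/8 = (-722 - 1025)/8 = (⅛)*(-1747) = -1747/8 ≈ -218.38)
Y(Z(-5, -1))*X = -20*(-1747/8) = 8735/2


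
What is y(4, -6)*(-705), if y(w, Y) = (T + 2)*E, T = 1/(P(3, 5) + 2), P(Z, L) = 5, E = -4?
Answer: 42300/7 ≈ 6042.9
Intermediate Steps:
T = ⅐ (T = 1/(5 + 2) = 1/7 = ⅐ ≈ 0.14286)
y(w, Y) = -60/7 (y(w, Y) = (⅐ + 2)*(-4) = (15/7)*(-4) = -60/7)
y(4, -6)*(-705) = -60/7*(-705) = 42300/7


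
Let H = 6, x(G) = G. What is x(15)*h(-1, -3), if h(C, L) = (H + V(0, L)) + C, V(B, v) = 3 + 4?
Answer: 180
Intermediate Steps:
V(B, v) = 7
h(C, L) = 13 + C (h(C, L) = (6 + 7) + C = 13 + C)
x(15)*h(-1, -3) = 15*(13 - 1) = 15*12 = 180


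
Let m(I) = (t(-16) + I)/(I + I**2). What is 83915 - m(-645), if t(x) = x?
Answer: 34856613361/415380 ≈ 83915.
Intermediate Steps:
m(I) = (-16 + I)/(I + I**2)
83915 - m(-645) = 83915 - (-16 - 645)/((-645)*(1 - 645)) = 83915 - (-1)*(-661)/(645*(-644)) = 83915 - (-1)*(-1)*(-661)/(645*644) = 83915 - 1*(-661/415380) = 83915 + 661/415380 = 34856613361/415380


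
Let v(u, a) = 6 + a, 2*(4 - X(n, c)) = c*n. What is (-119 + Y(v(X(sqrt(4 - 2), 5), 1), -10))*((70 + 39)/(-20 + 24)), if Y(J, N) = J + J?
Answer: -11445/4 ≈ -2861.3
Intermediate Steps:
X(n, c) = 4 - c*n/2
Y(J, N) = 2*J
(-119 + Y(v(X(sqrt(4 - 2), 5), 1), -10))*((70 + 39)/(-20 + 24)) = (-119 + 2*(6 + 1))*((70 + 39)/(-20 + 24)) = (-119 + 2*7)*(109/4) = (-119 + 14)*(109*(1/4)) = -105*109/4 = -11445/4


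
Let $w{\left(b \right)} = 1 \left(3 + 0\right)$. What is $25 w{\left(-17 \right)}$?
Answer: $75$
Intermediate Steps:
$w{\left(b \right)} = 3$ ($w{\left(b \right)} = 1 \cdot 3 = 3$)
$25 w{\left(-17 \right)} = 25 \cdot 3 = 75$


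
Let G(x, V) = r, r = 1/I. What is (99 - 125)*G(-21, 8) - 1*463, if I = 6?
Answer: -1402/3 ≈ -467.33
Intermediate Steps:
r = ⅙ (r = 1/6 = ⅙ ≈ 0.16667)
G(x, V) = ⅙
(99 - 125)*G(-21, 8) - 1*463 = (99 - 125)*(⅙) - 1*463 = -26*⅙ - 463 = -13/3 - 463 = -1402/3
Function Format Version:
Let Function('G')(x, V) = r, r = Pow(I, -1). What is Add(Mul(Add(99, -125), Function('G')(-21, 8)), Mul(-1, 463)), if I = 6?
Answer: Rational(-1402, 3) ≈ -467.33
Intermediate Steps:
r = Rational(1, 6) (r = Pow(6, -1) = Rational(1, 6) ≈ 0.16667)
Function('G')(x, V) = Rational(1, 6)
Add(Mul(Add(99, -125), Function('G')(-21, 8)), Mul(-1, 463)) = Add(Mul(Add(99, -125), Rational(1, 6)), Mul(-1, 463)) = Add(Mul(-26, Rational(1, 6)), -463) = Add(Rational(-13, 3), -463) = Rational(-1402, 3)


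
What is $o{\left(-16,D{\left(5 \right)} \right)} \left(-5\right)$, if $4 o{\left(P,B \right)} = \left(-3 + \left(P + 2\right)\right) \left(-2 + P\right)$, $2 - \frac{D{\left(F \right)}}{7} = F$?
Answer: $- \frac{765}{2} \approx -382.5$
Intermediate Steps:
$D{\left(F \right)} = 14 - 7 F$
$o{\left(P,B \right)} = \frac{\left(-1 + P\right) \left(-2 + P\right)}{4}$ ($o{\left(P,B \right)} = \frac{\left(-3 + \left(P + 2\right)\right) \left(-2 + P\right)}{4} = \frac{\left(-3 + \left(2 + P\right)\right) \left(-2 + P\right)}{4} = \frac{\left(-1 + P\right) \left(-2 + P\right)}{4}$)
$o{\left(-16,D{\left(5 \right)} \right)} \left(-5\right) = \left(\frac{1}{2} - -12 + \frac{\left(-16\right)^{2}}{4}\right) \left(-5\right) = \left(\frac{1}{2} + 12 + \frac{1}{4} \cdot 256\right) \left(-5\right) = \left(\frac{1}{2} + 12 + 64\right) \left(-5\right) = \frac{153}{2} \left(-5\right) = - \frac{765}{2}$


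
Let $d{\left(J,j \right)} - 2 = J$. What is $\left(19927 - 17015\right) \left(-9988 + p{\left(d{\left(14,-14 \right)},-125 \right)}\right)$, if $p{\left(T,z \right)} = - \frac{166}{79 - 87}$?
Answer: $-29024632$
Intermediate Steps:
$d{\left(J,j \right)} = 2 + J$
$p{\left(T,z \right)} = \frac{83}{4}$ ($p{\left(T,z \right)} = - \frac{166}{79 - 87} = - \frac{166}{-8} = \left(-166\right) \left(- \frac{1}{8}\right) = \frac{83}{4}$)
$\left(19927 - 17015\right) \left(-9988 + p{\left(d{\left(14,-14 \right)},-125 \right)}\right) = \left(19927 - 17015\right) \left(-9988 + \frac{83}{4}\right) = 2912 \left(- \frac{39869}{4}\right) = -29024632$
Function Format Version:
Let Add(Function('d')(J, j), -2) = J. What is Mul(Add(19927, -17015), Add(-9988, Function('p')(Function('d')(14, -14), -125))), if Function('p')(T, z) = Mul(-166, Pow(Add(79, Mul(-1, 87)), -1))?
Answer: -29024632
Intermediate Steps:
Function('d')(J, j) = Add(2, J)
Function('p')(T, z) = Rational(83, 4) (Function('p')(T, z) = Mul(-166, Pow(Add(79, -87), -1)) = Mul(-166, Pow(-8, -1)) = Mul(-166, Rational(-1, 8)) = Rational(83, 4))
Mul(Add(19927, -17015), Add(-9988, Function('p')(Function('d')(14, -14), -125))) = Mul(Add(19927, -17015), Add(-9988, Rational(83, 4))) = Mul(2912, Rational(-39869, 4)) = -29024632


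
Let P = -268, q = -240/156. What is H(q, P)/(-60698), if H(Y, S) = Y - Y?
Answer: 0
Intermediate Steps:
q = -20/13 (q = -240*1/156 = -20/13 ≈ -1.5385)
H(Y, S) = 0
H(q, P)/(-60698) = 0/(-60698) = 0*(-1/60698) = 0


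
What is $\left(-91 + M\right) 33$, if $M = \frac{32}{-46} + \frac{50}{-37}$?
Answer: $- \frac{2613039}{851} \approx -3070.6$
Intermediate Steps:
$M = - \frac{1742}{851}$ ($M = 32 \left(- \frac{1}{46}\right) + 50 \left(- \frac{1}{37}\right) = - \frac{16}{23} - \frac{50}{37} = - \frac{1742}{851} \approx -2.047$)
$\left(-91 + M\right) 33 = \left(-91 - \frac{1742}{851}\right) 33 = \left(- \frac{79183}{851}\right) 33 = - \frac{2613039}{851}$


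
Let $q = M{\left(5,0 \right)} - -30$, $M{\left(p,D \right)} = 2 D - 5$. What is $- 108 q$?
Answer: $-2700$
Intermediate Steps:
$M{\left(p,D \right)} = -5 + 2 D$
$q = 25$ ($q = \left(-5 + 2 \cdot 0\right) - -30 = \left(-5 + 0\right) + 30 = -5 + 30 = 25$)
$- 108 q = \left(-108\right) 25 = -2700$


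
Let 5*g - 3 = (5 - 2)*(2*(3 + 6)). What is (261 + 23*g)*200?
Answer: 104640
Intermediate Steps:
g = 57/5 (g = ⅗ + ((5 - 2)*(2*(3 + 6)))/5 = ⅗ + (3*(2*9))/5 = ⅗ + (3*18)/5 = ⅗ + (⅕)*54 = ⅗ + 54/5 = 57/5 ≈ 11.400)
(261 + 23*g)*200 = (261 + 23*(57/5))*200 = (261 + 1311/5)*200 = (2616/5)*200 = 104640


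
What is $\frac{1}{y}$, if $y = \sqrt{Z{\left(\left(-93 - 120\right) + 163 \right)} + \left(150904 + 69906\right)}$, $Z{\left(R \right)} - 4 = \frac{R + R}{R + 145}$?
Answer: $\frac{\sqrt{79713474}}{4195446} \approx 0.0021281$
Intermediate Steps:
$Z{\left(R \right)} = 4 + \frac{2 R}{145 + R}$ ($Z{\left(R \right)} = 4 + \frac{R + R}{R + 145} = 4 + \frac{2 R}{145 + R}$)
$y = \frac{\sqrt{79713474}}{19}$ ($y = \sqrt{\frac{2 \left(290 + 3 \left(\left(-93 - 120\right) + 163\right)\right)}{145 + \left(\left(-93 - 120\right) + 163\right)} + \left(150904 + 69906\right)} = \sqrt{\frac{2 \left(290 + 3 \left(-213 + 163\right)\right)}{145 + \left(-213 + 163\right)} + 220810} = \sqrt{\frac{2 \left(290 + 3 \left(-50\right)\right)}{145 - 50} + 220810} = \sqrt{\frac{2 \left(290 - 150\right)}{95} + 220810} = \sqrt{2 \cdot \frac{1}{95} \cdot 140 + 220810} = \sqrt{\frac{56}{19} + 220810} = \sqrt{\frac{4195446}{19}} = \frac{\sqrt{79713474}}{19} \approx 469.91$)
$\frac{1}{y} = \frac{1}{\frac{1}{19} \sqrt{79713474}} = \frac{\sqrt{79713474}}{4195446}$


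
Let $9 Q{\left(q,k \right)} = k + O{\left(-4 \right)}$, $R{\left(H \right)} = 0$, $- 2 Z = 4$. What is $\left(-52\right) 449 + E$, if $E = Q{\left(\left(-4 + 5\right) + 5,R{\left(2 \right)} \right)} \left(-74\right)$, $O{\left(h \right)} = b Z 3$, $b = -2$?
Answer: $- \frac{70340}{3} \approx -23447.0$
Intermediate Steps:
$Z = -2$ ($Z = \left(- \frac{1}{2}\right) 4 = -2$)
$O{\left(h \right)} = 12$ ($O{\left(h \right)} = \left(-2\right) \left(-2\right) 3 = 4 \cdot 3 = 12$)
$Q{\left(q,k \right)} = \frac{4}{3} + \frac{k}{9}$ ($Q{\left(q,k \right)} = \frac{k + 12}{9} = \frac{12 + k}{9} = \frac{4}{3} + \frac{k}{9}$)
$E = - \frac{296}{3}$ ($E = \left(\frac{4}{3} + \frac{1}{9} \cdot 0\right) \left(-74\right) = \left(\frac{4}{3} + 0\right) \left(-74\right) = \frac{4}{3} \left(-74\right) = - \frac{296}{3} \approx -98.667$)
$\left(-52\right) 449 + E = \left(-52\right) 449 - \frac{296}{3} = -23348 - \frac{296}{3} = - \frac{70340}{3}$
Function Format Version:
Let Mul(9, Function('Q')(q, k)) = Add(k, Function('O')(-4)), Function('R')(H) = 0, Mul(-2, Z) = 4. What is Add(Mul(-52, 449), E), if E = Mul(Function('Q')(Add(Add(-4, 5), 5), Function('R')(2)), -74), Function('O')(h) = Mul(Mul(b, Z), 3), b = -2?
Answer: Rational(-70340, 3) ≈ -23447.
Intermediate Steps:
Z = -2 (Z = Mul(Rational(-1, 2), 4) = -2)
Function('O')(h) = 12 (Function('O')(h) = Mul(Mul(-2, -2), 3) = Mul(4, 3) = 12)
Function('Q')(q, k) = Add(Rational(4, 3), Mul(Rational(1, 9), k)) (Function('Q')(q, k) = Mul(Rational(1, 9), Add(k, 12)) = Mul(Rational(1, 9), Add(12, k)) = Add(Rational(4, 3), Mul(Rational(1, 9), k)))
E = Rational(-296, 3) (E = Mul(Add(Rational(4, 3), Mul(Rational(1, 9), 0)), -74) = Mul(Add(Rational(4, 3), 0), -74) = Mul(Rational(4, 3), -74) = Rational(-296, 3) ≈ -98.667)
Add(Mul(-52, 449), E) = Add(Mul(-52, 449), Rational(-296, 3)) = Add(-23348, Rational(-296, 3)) = Rational(-70340, 3)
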